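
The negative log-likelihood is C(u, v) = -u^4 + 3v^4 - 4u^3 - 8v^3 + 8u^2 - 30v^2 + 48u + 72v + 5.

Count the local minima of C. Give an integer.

2

C separates as a function of u plus a function of v, so ∇C=0 decouples.
∂C/∂u = -4(u - 2)(u + 2)(u + 3) = 0 at u ∈ {-3, -2, 2}; ∂C/∂v = 12(v - 3)(v - 1)(v + 2) = 0 at v ∈ {-2, 1, 3}.
The Hessian is diagonal: diag(C_uu, C_vv). Second derivatives: C_uu(-3)=-20, C_uu(-2)=16, C_uu(2)=-80; C_vv(-2)=180, C_vv(1)=-72, C_vv(3)=120.
Local minima occur where both diagonal entries positive: (-2, -2), (-2, 3). Count: 2.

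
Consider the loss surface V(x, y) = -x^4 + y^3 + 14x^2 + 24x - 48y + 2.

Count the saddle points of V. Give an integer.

V separates as a function of x plus a function of y, so ∇V=0 decouples.
∂V/∂x = -4(x - 3)(x + 1)(x + 2) = 0 at x ∈ {-2, -1, 3}; ∂V/∂y = 3(y - 4)(y + 4) = 0 at y ∈ {-4, 4}.
The Hessian is diagonal: diag(V_xx, V_yy). Second derivatives: V_xx(-2)=-20, V_xx(-1)=16, V_xx(3)=-80; V_yy(-4)=-24, V_yy(4)=24.
Saddle points occur where the two diagonal entries have opposite signs: (-2, 4), (-1, -4), (3, 4). Count: 3.

3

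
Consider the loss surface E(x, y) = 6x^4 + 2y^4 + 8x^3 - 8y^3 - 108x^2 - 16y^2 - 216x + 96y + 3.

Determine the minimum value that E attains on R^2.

-1075

E(x,y) separates as P(x) + Q(y) + 3, so its minimum is min P + min Q + 3.
P'(x) = 24(x - 3)(x + 1)(x + 3) vanishes at x ∈ {-3, -1, 3}; Q'(y) = 8(y - 3)(y - 2)(y + 2) vanishes at y ∈ {-2, 2, 3}.
Local minima of P (where P''>0): P(-3)=-54, P(3)=-918. Local minima of Q: Q(-2)=-160, Q(3)=90.
So the global minimum of E is P(3) + Q(-2) + 3 = -918 − 160 + 3 = -1075, attained at (3, -2).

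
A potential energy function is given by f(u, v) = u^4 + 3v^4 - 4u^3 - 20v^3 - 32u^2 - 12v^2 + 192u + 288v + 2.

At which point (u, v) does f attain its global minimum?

f(u,v) separates as P(u) + Q(v) + 2, so its minimum is min P + min Q + 2.
P'(u) = 4(u - 4)(u - 3)(u + 4) vanishes at u ∈ {-4, 3, 4}; Q'(v) = 12(v - 4)(v - 3)(v + 2) vanishes at v ∈ {-2, 3, 4}.
Local minima of P (where P''>0): P(-4)=-768, P(4)=256. Local minima of Q: Q(-2)=-416, Q(4)=448.
So the global minimum of f is P(-4) + Q(-2) + 2 = -768 − 416 + 2 = -1182, attained at (-4, -2).

(-4, -2)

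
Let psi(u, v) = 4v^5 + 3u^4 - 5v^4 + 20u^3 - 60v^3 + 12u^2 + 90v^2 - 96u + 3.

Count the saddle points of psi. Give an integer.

6

psi separates as a function of u plus a function of v, so ∇psi=0 decouples.
∂psi/∂u = 12(u - 1)(u + 2)(u + 4) = 0 at u ∈ {-4, -2, 1}; ∂psi/∂v = 20v(v - 3)(v - 1)(v + 3) = 0 at v ∈ {-3, 0, 1, 3}.
The Hessian is diagonal: diag(psi_uu, psi_vv). Second derivatives: psi_uu(-4)=120, psi_uu(-2)=-72, psi_uu(1)=180; psi_vv(-3)=-1440, psi_vv(0)=180, psi_vv(1)=-160, psi_vv(3)=720.
Saddle points occur where the two diagonal entries have opposite signs: (-4, -3), (-4, 1), (-2, 0), (-2, 3), (1, -3), (1, 1). Count: 6.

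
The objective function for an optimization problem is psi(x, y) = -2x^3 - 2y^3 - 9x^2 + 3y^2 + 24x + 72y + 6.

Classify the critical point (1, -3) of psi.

The mixed partial ∂²psi/∂x∂y is 0, so the Hessian at any point is diag(psi_xx, psi_yy) = diag(-6(2x + 3), 6(-2y + 1)).
At (1, -3): H = diag(-30, 42).
The eigenvalues have opposite signs, so H is indefinite: a saddle point.

saddle point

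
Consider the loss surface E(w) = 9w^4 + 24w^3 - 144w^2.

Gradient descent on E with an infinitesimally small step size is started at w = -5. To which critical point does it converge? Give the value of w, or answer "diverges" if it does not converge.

-4

E'(w) = 36w(w - 2)(w + 4), so E'(-5) = -1260.
Gradient descent moves in the -E' direction, i.e. w is increasing.
The nearest critical point in that direction is w = -4, where E'' = 864 > 0 (a local minimum). The iterate converges there.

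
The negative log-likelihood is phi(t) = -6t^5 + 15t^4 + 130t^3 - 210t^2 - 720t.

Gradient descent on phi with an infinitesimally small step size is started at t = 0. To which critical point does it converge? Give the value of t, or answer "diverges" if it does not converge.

phi'(t) = -30(t - 4)(t - 2)(t + 1)(t + 3), so phi'(0) = -720.
Gradient descent moves in the -phi' direction, i.e. t is increasing.
The nearest critical point in that direction is t = 2, where phi'' = 900 > 0 (a local minimum). The iterate converges there.

2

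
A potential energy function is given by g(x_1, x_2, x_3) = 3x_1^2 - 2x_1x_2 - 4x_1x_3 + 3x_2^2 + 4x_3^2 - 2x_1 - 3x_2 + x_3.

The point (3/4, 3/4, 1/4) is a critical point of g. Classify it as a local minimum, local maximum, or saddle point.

The Hessian is constant: H = [[6, -2, -4], [-2, 6, 0], [-4, 0, 8]].
Leading principal minors: Δ₁ = 6, Δ₂ = 32, Δ₃ = 160.
All leading minors are positive, so H is positive definite: a local minimum.

local minimum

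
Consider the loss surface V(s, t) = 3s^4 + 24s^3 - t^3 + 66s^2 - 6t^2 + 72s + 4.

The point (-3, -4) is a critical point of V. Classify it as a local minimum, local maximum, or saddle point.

local minimum

The mixed partial ∂²V/∂s∂t is 0, so the Hessian at any point is diag(V_ss, V_tt) = diag(12(3s^2 + 12s + 11), -6(t + 2)).
At (-3, -4): H = diag(24, 12).
Both eigenvalues are positive, so H is positive definite: a local minimum.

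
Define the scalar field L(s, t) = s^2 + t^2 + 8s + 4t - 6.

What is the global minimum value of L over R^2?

-26

L(s,t) separates as P(s) + Q(t) − 6, so its minimum is min P + min Q − 6.
P'(s) = 2s + 8 vanishes at s ∈ {-4}; Q'(t) = 2(t + 2) vanishes at t ∈ {-2}.
Local minima of P (where P''>0): P(-4)=-16. Local minima of Q: Q(-2)=-4.
So the global minimum of L is P(-4) + Q(-2) − 6 = -16 − 4 − 6 = -26, attained at (-4, -2).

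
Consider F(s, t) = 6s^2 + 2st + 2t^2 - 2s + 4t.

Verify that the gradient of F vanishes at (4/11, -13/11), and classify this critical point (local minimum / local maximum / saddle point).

∇F = (12s + 2t - 2, 2s + 4t + 4); substituting (4/11, -13/11) gives ∇F = (0, 0), so (4/11, -13/11) is indeed a critical point.
The Hessian of F is constant: H = [[12, 2], [2, 4]].
det(H) = 12·4 − 2² = 44.
det(H) > 0 and tr(H) = 16 > 0, so H is positive definite and the point is a local minimum.

local minimum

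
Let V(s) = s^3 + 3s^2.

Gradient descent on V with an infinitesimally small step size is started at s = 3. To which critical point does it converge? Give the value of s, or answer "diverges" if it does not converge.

V'(s) = 3s(s + 2), so V'(3) = 45.
Gradient descent moves in the -V' direction, i.e. s is decreasing.
The nearest critical point in that direction is s = 0, where V'' = 6 > 0 (a local minimum). The iterate converges there.

0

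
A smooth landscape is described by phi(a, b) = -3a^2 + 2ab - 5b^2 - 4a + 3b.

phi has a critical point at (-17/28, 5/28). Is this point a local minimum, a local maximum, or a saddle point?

The Hessian of phi is constant: H = [[-6, 2], [2, -10]].
det(H) = (-6)·(-10) − 2² = 56.
det(H) > 0 and tr(H) = -16 < 0, so H is negative definite and the point is a local maximum.

local maximum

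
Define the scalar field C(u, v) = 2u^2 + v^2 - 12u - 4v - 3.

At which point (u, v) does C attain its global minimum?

C(u,v) separates as P(u) + Q(v) − 3, so its minimum is min P + min Q − 3.
P'(u) = 4u - 12 vanishes at u ∈ {3}; Q'(v) = 2v - 4 vanishes at v ∈ {2}.
Local minima of P (where P''>0): P(3)=-18. Local minima of Q: Q(2)=-4.
So the global minimum of C is P(3) + Q(2) − 3 = -18 − 4 − 3 = -25, attained at (3, 2).

(3, 2)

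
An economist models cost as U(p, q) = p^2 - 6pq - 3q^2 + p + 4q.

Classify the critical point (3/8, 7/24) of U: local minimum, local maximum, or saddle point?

saddle point

The Hessian of U is constant: H = [[2, -6], [-6, -6]].
det(H) = 2·(-6) − (-6)² = -48.
Since det(H) < 0, H is indefinite and the critical point is a saddle point.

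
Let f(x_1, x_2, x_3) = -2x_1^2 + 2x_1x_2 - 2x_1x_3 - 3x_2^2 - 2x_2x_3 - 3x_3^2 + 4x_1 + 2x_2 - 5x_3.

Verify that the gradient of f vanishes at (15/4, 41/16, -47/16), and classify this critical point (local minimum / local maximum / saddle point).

∇f = (-4x_1 + 2x_2 - 2x_3 + 4, 2x_1 - 6x_2 - 2x_3 + 2, -2x_1 - 2x_2 - 6x_3 - 5); substituting (15/4, 41/16, -47/16) gives ∇f = (0, 0, 0), so (15/4, 41/16, -47/16) is indeed a critical point.
The Hessian is constant: H = [[-4, 2, -2], [2, -6, -2], [-2, -2, -6]].
Leading principal minors: Δ₁ = -4, Δ₂ = 20, Δ₃ = -64.
The minors alternate sign starting negative (−, +, −), so H is negative definite: a local maximum.

local maximum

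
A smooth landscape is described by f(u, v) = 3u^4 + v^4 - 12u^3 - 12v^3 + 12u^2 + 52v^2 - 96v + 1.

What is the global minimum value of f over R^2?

f(u,v) separates as P(u) + Q(v) + 1, so its minimum is min P + min Q + 1.
P'(u) = 12u(u - 2)(u - 1) vanishes at u ∈ {0, 1, 2}; Q'(v) = 4(v - 4)(v - 3)(v - 2) vanishes at v ∈ {2, 3, 4}.
Local minima of P (where P''>0): P(0)=0, P(2)=0. Local minima of Q: Q(2)=-64, Q(4)=-64.
So the global minimum of f is P(0) + Q(2) + 1 = 0 − 64 + 1 = -63, attained at (0, 2).

-63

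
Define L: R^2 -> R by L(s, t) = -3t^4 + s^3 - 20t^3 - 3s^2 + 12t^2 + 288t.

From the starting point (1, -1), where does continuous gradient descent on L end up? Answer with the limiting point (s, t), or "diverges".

L is separable, so gradient descent decouples: s follows -∂L/∂s, t follows -∂L/∂t.
∂L/∂s = 3s(s - 2); at s=1 this is -3, so s increases.
∂L/∂t = -12(t - 2)(t + 3)(t + 4); at t=-1 this is 216, so t decreases.
s converges to its nearest critical value 2 (a local min of the s-part); t converges to -3. The iterate converges to (2, -3).

(2, -3)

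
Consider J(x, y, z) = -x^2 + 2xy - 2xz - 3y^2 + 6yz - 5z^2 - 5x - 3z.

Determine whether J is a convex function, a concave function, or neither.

concave

J is quadratic, so its Hessian is the constant matrix H = [[-2, 2, -2], [2, -6, 6], [-2, 6, -10]].
Leading principal minors: -2, 8, -32.
Signs alternate −, +, − ⇒ H ≺ 0 ⇒ concave.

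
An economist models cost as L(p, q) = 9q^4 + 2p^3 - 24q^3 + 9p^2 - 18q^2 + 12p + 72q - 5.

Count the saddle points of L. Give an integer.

3

L separates as a function of p plus a function of q, so ∇L=0 decouples.
∂L/∂p = 6(p + 1)(p + 2) = 0 at p ∈ {-2, -1}; ∂L/∂q = 36(q - 2)(q - 1)(q + 1) = 0 at q ∈ {-1, 1, 2}.
The Hessian is diagonal: diag(L_pp, L_qq). Second derivatives: L_pp(-2)=-6, L_pp(-1)=6; L_qq(-1)=216, L_qq(1)=-72, L_qq(2)=108.
Saddle points occur where the two diagonal entries have opposite signs: (-2, -1), (-2, 2), (-1, 1). Count: 3.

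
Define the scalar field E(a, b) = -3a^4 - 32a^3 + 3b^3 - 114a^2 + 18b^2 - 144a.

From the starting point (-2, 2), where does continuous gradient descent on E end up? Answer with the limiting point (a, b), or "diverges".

E is separable, so gradient descent decouples: a follows -∂E/∂a, b follows -∂E/∂b.
∂E/∂a = -12(a + 1)(a + 3)(a + 4); at a=-2 this is 24, so a decreases.
∂E/∂b = 9b(b + 4); at b=2 this is 108, so b decreases.
a converges to its nearest critical value -3 (a local min of the a-part); b converges to 0. The iterate converges to (-3, 0).

(-3, 0)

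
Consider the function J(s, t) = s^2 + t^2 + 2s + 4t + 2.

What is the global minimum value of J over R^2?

-3

J(s,t) separates as P(s) + Q(t) + 2, so its minimum is min P + min Q + 2.
P'(s) = 2s + 2 vanishes at s ∈ {-1}; Q'(t) = 2(t + 2) vanishes at t ∈ {-2}.
Local minima of P (where P''>0): P(-1)=-1. Local minima of Q: Q(-2)=-4.
So the global minimum of J is P(-1) + Q(-2) + 2 = -1 − 4 + 2 = -3, attained at (-1, -2).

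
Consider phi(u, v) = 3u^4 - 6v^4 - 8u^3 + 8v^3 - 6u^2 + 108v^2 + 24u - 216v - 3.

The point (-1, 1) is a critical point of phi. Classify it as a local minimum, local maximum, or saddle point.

local minimum

The mixed partial ∂²phi/∂u∂v is 0, so the Hessian at any point is diag(phi_uu, phi_vv) = diag(12(3u^2 - 4u - 1), 24(-3v^2 + 2v + 9)).
At (-1, 1): H = diag(72, 192).
Both eigenvalues are positive, so H is positive definite: a local minimum.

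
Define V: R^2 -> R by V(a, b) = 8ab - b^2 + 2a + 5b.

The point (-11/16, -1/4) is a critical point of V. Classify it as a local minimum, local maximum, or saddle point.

saddle point

The Hessian of V is constant: H = [[0, 8], [8, -2]].
det(H) = 0·(-2) − 8² = -64.
Since det(H) < 0, H is indefinite and the critical point is a saddle point.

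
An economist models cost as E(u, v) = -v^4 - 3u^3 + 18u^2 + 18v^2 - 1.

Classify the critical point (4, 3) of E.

local maximum

The mixed partial ∂²E/∂u∂v is 0, so the Hessian at any point is diag(E_uu, E_vv) = diag(18(-u + 2), 12(-v^2 + 3)).
At (4, 3): H = diag(-36, -72).
Both eigenvalues are negative, so H is negative definite: a local maximum.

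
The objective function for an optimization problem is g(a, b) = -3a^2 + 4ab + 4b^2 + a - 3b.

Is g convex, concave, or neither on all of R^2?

neither

g is quadratic, so its Hessian is the constant matrix H = [[-6, 4], [4, 8]].
det(H) = -64, tr(H) = 2.
det(H) < 0, so H is indefinite: neither convex nor concave.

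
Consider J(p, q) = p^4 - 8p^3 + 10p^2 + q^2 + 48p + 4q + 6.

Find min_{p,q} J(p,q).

J(p,q) separates as A(p) + B(q) + 6, so its minimum is min A + min B + 6.
A'(p) = 4(p - 4)(p - 3)(p + 1) vanishes at p ∈ {-1, 3, 4}; B'(q) = 2q + 4 vanishes at q ∈ {-2}.
Local minima of A (where A''>0): A(-1)=-29, A(4)=96. Local minima of B: B(-2)=-4.
So the global minimum of J is A(-1) + B(-2) + 6 = -29 − 4 + 6 = -27, attained at (-1, -2).

-27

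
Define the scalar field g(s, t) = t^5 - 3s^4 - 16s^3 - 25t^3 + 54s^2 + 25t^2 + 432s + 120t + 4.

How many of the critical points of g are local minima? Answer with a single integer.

g separates as a function of s plus a function of t, so ∇g=0 decouples.
∂g/∂s = -12(s - 3)(s + 3)(s + 4) = 0 at s ∈ {-4, -3, 3}; ∂g/∂t = 5(t - 3)(t - 2)(t + 1)(t + 4) = 0 at t ∈ {-4, -1, 2, 3}.
The Hessian is diagonal: diag(g_ss, g_tt). Second derivatives: g_ss(-4)=-84, g_ss(-3)=72, g_ss(3)=-504; g_tt(-4)=-630, g_tt(-1)=180, g_tt(2)=-90, g_tt(3)=140.
Local minima occur where both diagonal entries positive: (-3, -1), (-3, 3). Count: 2.

2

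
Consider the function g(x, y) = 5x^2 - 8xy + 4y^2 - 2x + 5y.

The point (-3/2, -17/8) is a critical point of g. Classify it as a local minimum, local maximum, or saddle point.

local minimum

The Hessian of g is constant: H = [[10, -8], [-8, 8]].
det(H) = 10·8 − (-8)² = 16.
det(H) > 0 and tr(H) = 18 > 0, so H is positive definite and the point is a local minimum.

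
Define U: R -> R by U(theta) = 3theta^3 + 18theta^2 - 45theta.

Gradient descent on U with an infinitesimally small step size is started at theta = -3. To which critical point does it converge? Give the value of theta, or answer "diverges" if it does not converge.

U'(theta) = 9(theta - 1)(theta + 5), so U'(-3) = -72.
Gradient descent moves in the -U' direction, i.e. theta is increasing.
The nearest critical point in that direction is theta = 1, where U'' = 54 > 0 (a local minimum). The iterate converges there.

1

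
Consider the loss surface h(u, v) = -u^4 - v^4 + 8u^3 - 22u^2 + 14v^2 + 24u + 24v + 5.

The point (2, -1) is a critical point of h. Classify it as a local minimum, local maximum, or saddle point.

local minimum

The mixed partial ∂²h/∂u∂v is 0, so the Hessian at any point is diag(h_uu, h_vv) = diag(4(-3u^2 + 12u - 11), 4(-3v^2 + 7)).
At (2, -1): H = diag(4, 16).
Both eigenvalues are positive, so H is positive definite: a local minimum.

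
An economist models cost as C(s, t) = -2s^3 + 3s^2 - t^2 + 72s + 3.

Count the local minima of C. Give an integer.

0

C separates as a function of s plus a function of t, so ∇C=0 decouples.
∂C/∂s = -6(s - 4)(s + 3) = 0 at s ∈ {-3, 4}; ∂C/∂t = -2t = 0 at t ∈ {0}.
The Hessian is diagonal: diag(C_ss, C_tt). Second derivatives: C_ss(-3)=42, C_ss(4)=-42; C_tt(0)=-2.
Local minima occur where both diagonal entries positive: none. Count: 0.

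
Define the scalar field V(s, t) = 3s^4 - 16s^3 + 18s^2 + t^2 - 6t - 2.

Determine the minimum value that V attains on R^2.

V(s,t) separates as P(s) + Q(t) − 2, so its minimum is min P + min Q − 2.
P'(s) = 12s(s - 3)(s - 1) vanishes at s ∈ {0, 1, 3}; Q'(t) = 2(t - 3) vanishes at t ∈ {3}.
Local minima of P (where P''>0): P(0)=0, P(3)=-27. Local minima of Q: Q(3)=-9.
So the global minimum of V is P(3) + Q(3) − 2 = -27 − 9 − 2 = -38, attained at (3, 3).

-38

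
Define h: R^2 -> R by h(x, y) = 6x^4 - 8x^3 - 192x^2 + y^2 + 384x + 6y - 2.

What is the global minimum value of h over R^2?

h(x,y) separates as P(x) + Q(y) − 2, so its minimum is min P + min Q − 2.
P'(x) = 24(x - 4)(x - 1)(x + 4) vanishes at x ∈ {-4, 1, 4}; Q'(y) = 2y + 6 vanishes at y ∈ {-3}.
Local minima of P (where P''>0): P(-4)=-2560, P(4)=-512. Local minima of Q: Q(-3)=-9.
So the global minimum of h is P(-4) + Q(-3) − 2 = -2560 − 9 − 2 = -2571, attained at (-4, -3).

-2571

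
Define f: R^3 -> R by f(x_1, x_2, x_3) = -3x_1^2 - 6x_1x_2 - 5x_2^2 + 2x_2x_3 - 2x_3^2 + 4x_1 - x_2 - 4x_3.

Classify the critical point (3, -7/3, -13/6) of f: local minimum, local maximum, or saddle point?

The Hessian is constant: H = [[-6, -6, 0], [-6, -10, 2], [0, 2, -4]].
Leading principal minors: Δ₁ = -6, Δ₂ = 24, Δ₃ = -72.
The minors alternate sign starting negative (−, +, −), so H is negative definite: a local maximum.

local maximum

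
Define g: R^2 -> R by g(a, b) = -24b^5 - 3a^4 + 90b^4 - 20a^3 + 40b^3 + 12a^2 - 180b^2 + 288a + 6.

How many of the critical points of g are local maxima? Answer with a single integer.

g separates as a function of a plus a function of b, so ∇g=0 decouples.
∂g/∂a = -12(a - 2)(a + 3)(a + 4) = 0 at a ∈ {-4, -3, 2}; ∂g/∂b = -120b(b - 3)(b - 1)(b + 1) = 0 at b ∈ {-1, 0, 1, 3}.
The Hessian is diagonal: diag(g_aa, g_bb). Second derivatives: g_aa(-4)=-72, g_aa(-3)=60, g_aa(2)=-360; g_bb(-1)=960, g_bb(0)=-360, g_bb(1)=480, g_bb(3)=-2880.
Local maxima occur where both diagonal entries negative: (-4, 0), (-4, 3), (2, 0), (2, 3). Count: 4.

4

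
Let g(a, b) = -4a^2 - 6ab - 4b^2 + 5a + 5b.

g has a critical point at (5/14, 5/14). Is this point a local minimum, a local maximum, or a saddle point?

The Hessian of g is constant: H = [[-8, -6], [-6, -8]].
det(H) = (-8)·(-8) − (-6)² = 28.
det(H) > 0 and tr(H) = -16 < 0, so H is negative definite and the point is a local maximum.

local maximum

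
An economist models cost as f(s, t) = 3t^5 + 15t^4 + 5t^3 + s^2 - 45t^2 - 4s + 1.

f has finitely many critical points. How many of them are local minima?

f separates as a function of s plus a function of t, so ∇f=0 decouples.
∂f/∂s = 2(s - 2) = 0 at s ∈ {2}; ∂f/∂t = 15t(t - 1)(t + 2)(t + 3) = 0 at t ∈ {-3, -2, 0, 1}.
The Hessian is diagonal: diag(f_ss, f_tt). Second derivatives: f_ss(2)=2; f_tt(-3)=-180, f_tt(-2)=90, f_tt(0)=-90, f_tt(1)=180.
Local minima occur where both diagonal entries positive: (2, -2), (2, 1). Count: 2.

2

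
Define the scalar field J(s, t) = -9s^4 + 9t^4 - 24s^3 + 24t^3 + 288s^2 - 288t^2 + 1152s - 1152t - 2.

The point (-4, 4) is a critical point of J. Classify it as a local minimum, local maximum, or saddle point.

The mixed partial ∂²J/∂s∂t is 0, so the Hessian at any point is diag(J_ss, J_tt) = diag(36(-3s^2 - 4s + 16), 36(3t^2 + 4t - 16)).
At (-4, 4): H = diag(-576, 1728).
The eigenvalues have opposite signs, so H is indefinite: a saddle point.

saddle point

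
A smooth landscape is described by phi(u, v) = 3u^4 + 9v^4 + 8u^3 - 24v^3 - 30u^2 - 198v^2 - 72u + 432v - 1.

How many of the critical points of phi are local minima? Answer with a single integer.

phi separates as a function of u plus a function of v, so ∇phi=0 decouples.
∂phi/∂u = 12(u - 2)(u + 1)(u + 3) = 0 at u ∈ {-3, -1, 2}; ∂phi/∂v = 36(v - 4)(v - 1)(v + 3) = 0 at v ∈ {-3, 1, 4}.
The Hessian is diagonal: diag(phi_uu, phi_vv). Second derivatives: phi_uu(-3)=120, phi_uu(-1)=-72, phi_uu(2)=180; phi_vv(-3)=1008, phi_vv(1)=-432, phi_vv(4)=756.
Local minima occur where both diagonal entries positive: (-3, -3), (-3, 4), (2, -3), (2, 4). Count: 4.

4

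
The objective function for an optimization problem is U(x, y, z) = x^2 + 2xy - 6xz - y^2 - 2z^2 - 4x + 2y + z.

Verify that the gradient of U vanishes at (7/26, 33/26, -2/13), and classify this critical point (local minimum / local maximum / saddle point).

saddle point

∇U = (2x + 2y - 6z - 4, 2x - 2y + 2, -6x - 4z + 1); substituting (7/26, 33/26, -2/13) gives ∇U = (0, 0, 0), so (7/26, 33/26, -2/13) is indeed a critical point.
The Hessian is constant: H = [[2, 2, -6], [2, -2, 0], [-6, 0, -4]].
Leading principal minors: Δ₁ = 2, Δ₂ = -8, Δ₃ = 104.
The minors fit neither the all-positive nor the alternating-sign pattern, so H is indefinite: a saddle point.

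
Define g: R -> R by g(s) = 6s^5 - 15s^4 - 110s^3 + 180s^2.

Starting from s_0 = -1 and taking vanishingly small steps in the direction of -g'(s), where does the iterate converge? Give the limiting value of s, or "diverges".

0

g'(s) = 30s(s - 4)(s - 1)(s + 3), so g'(-1) = -600.
Gradient descent moves in the -g' direction, i.e. s is increasing.
The nearest critical point in that direction is s = 0, where g'' = 360 > 0 (a local minimum). The iterate converges there.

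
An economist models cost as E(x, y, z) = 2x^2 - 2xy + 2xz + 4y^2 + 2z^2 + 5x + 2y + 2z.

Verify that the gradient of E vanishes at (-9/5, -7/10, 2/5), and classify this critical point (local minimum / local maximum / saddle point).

local minimum

∇E = (4x - 2y + 2z + 5, -2x + 8y + 2, 2x + 4z + 2); substituting (-9/5, -7/10, 2/5) gives ∇E = (0, 0, 0), so (-9/5, -7/10, 2/5) is indeed a critical point.
The Hessian is constant: H = [[4, -2, 2], [-2, 8, 0], [2, 0, 4]].
Leading principal minors: Δ₁ = 4, Δ₂ = 28, Δ₃ = 80.
All leading minors are positive, so H is positive definite: a local minimum.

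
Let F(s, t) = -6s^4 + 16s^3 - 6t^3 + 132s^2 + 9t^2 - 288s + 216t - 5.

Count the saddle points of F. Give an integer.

3

F separates as a function of s plus a function of t, so ∇F=0 decouples.
∂F/∂s = -24(s - 4)(s - 1)(s + 3) = 0 at s ∈ {-3, 1, 4}; ∂F/∂t = -18(t - 4)(t + 3) = 0 at t ∈ {-3, 4}.
The Hessian is diagonal: diag(F_ss, F_tt). Second derivatives: F_ss(-3)=-672, F_ss(1)=288, F_ss(4)=-504; F_tt(-3)=126, F_tt(4)=-126.
Saddle points occur where the two diagonal entries have opposite signs: (-3, -3), (1, 4), (4, -3). Count: 3.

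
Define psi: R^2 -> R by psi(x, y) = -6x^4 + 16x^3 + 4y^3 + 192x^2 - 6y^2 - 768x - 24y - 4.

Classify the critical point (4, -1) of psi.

The mixed partial ∂²psi/∂x∂y is 0, so the Hessian at any point is diag(psi_xx, psi_yy) = diag(24(-3x^2 + 4x + 16), 12(2y - 1)).
At (4, -1): H = diag(-384, -36).
Both eigenvalues are negative, so H is negative definite: a local maximum.

local maximum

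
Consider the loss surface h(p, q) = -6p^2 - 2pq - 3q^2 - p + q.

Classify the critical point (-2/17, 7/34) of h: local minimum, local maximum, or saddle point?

local maximum

The Hessian of h is constant: H = [[-12, -2], [-2, -6]].
det(H) = (-12)·(-6) − (-2)² = 68.
det(H) > 0 and tr(H) = -18 < 0, so H is negative definite and the point is a local maximum.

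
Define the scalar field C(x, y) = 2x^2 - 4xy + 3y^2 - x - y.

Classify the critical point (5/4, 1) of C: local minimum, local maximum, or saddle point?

The Hessian of C is constant: H = [[4, -4], [-4, 6]].
det(H) = 4·6 − (-4)² = 8.
det(H) > 0 and tr(H) = 10 > 0, so H is positive definite and the point is a local minimum.

local minimum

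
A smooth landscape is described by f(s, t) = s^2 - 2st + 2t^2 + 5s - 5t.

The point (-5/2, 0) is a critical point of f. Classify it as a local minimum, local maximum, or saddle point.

The Hessian of f is constant: H = [[2, -2], [-2, 4]].
det(H) = 2·4 − (-2)² = 4.
det(H) > 0 and tr(H) = 6 > 0, so H is positive definite and the point is a local minimum.

local minimum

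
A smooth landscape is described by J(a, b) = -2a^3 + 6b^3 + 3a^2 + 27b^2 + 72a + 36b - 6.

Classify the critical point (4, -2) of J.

The mixed partial ∂²J/∂a∂b is 0, so the Hessian at any point is diag(J_aa, J_bb) = diag(6(-2a + 1), 18(2b + 3)).
At (4, -2): H = diag(-42, -18).
Both eigenvalues are negative, so H is negative definite: a local maximum.

local maximum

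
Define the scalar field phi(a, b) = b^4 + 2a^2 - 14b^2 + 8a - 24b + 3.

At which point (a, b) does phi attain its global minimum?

(-2, 3)

phi(a,b) separates as P(a) + Q(b) + 3, so its minimum is min P + min Q + 3.
P'(a) = 4a + 8 vanishes at a ∈ {-2}; Q'(b) = 4(b - 3)(b + 1)(b + 2) vanishes at b ∈ {-2, -1, 3}.
Local minima of P (where P''>0): P(-2)=-8. Local minima of Q: Q(-2)=8, Q(3)=-117.
So the global minimum of phi is P(-2) + Q(3) + 3 = -8 − 117 + 3 = -122, attained at (-2, 3).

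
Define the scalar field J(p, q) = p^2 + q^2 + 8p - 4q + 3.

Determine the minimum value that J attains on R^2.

J(p,q) separates as A(p) + B(q) + 3, so its minimum is min A + min B + 3.
A'(p) = 2p + 8 vanishes at p ∈ {-4}; B'(q) = 2q - 4 vanishes at q ∈ {2}.
Local minima of A (where A''>0): A(-4)=-16. Local minima of B: B(2)=-4.
So the global minimum of J is A(-4) + B(2) + 3 = -16 − 4 + 3 = -17, attained at (-4, 2).

-17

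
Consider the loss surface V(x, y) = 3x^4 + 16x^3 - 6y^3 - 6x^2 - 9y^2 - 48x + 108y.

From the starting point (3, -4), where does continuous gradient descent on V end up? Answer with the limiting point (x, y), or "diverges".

V is separable, so gradient descent decouples: x follows -∂V/∂x, y follows -∂V/∂y.
∂V/∂x = 12(x - 1)(x + 1)(x + 4); at x=3 this is 672, so x decreases.
∂V/∂y = -18(y - 2)(y + 3); at y=-4 this is -108, so y increases.
x converges to its nearest critical value 1 (a local min of the x-part); y converges to -3. The iterate converges to (1, -3).

(1, -3)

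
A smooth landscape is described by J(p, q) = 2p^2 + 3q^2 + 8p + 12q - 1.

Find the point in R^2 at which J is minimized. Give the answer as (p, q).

(-2, -2)

J(p,q) separates as A(p) + B(q) − 1, so its minimum is min A + min B − 1.
A'(p) = 4p + 8 vanishes at p ∈ {-2}; B'(q) = 6q + 12 vanishes at q ∈ {-2}.
Local minima of A (where A''>0): A(-2)=-8. Local minima of B: B(-2)=-12.
So the global minimum of J is A(-2) + B(-2) − 1 = -8 − 12 − 1 = -21, attained at (-2, -2).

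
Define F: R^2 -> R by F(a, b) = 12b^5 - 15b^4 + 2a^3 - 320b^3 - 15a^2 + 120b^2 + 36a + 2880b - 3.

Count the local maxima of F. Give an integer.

2

F separates as a function of a plus a function of b, so ∇F=0 decouples.
∂F/∂a = 6(a - 3)(a - 2) = 0 at a ∈ {2, 3}; ∂F/∂b = 60(b - 4)(b - 2)(b + 2)(b + 3) = 0 at b ∈ {-3, -2, 2, 4}.
The Hessian is diagonal: diag(F_aa, F_bb). Second derivatives: F_aa(2)=-6, F_aa(3)=6; F_bb(-3)=-2100, F_bb(-2)=1440, F_bb(2)=-2400, F_bb(4)=5040.
Local maxima occur where both diagonal entries negative: (2, -3), (2, 2). Count: 2.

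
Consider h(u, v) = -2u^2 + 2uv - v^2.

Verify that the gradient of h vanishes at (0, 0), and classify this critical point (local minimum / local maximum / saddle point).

∇h = (-4u + 2v, 2u - 2v); substituting (0, 0) gives ∇h = (0, 0), so (0, 0) is indeed a critical point.
The Hessian of h is constant: H = [[-4, 2], [2, -2]].
det(H) = (-4)·(-2) − 2² = 4.
det(H) > 0 and tr(H) = -6 < 0, so H is negative definite and the point is a local maximum.

local maximum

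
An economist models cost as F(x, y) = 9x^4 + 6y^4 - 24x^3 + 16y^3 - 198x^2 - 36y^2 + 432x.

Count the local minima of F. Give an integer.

F separates as a function of x plus a function of y, so ∇F=0 decouples.
∂F/∂x = 36(x - 4)(x - 1)(x + 3) = 0 at x ∈ {-3, 1, 4}; ∂F/∂y = 24y(y - 1)(y + 3) = 0 at y ∈ {-3, 0, 1}.
The Hessian is diagonal: diag(F_xx, F_yy). Second derivatives: F_xx(-3)=1008, F_xx(1)=-432, F_xx(4)=756; F_yy(-3)=288, F_yy(0)=-72, F_yy(1)=96.
Local minima occur where both diagonal entries positive: (-3, -3), (-3, 1), (4, -3), (4, 1). Count: 4.

4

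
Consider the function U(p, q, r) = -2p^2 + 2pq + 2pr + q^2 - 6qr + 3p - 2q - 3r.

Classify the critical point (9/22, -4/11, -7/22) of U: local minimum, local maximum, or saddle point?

The Hessian is constant: H = [[-4, 2, 2], [2, 2, -6], [2, -6, 0]].
Leading principal minors: Δ₁ = -4, Δ₂ = -12, Δ₃ = 88.
The minors fit neither the all-positive nor the alternating-sign pattern, so H is indefinite: a saddle point.

saddle point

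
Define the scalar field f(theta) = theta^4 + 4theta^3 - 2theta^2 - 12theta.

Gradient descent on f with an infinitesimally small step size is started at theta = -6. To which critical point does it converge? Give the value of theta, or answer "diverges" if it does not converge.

f'(theta) = 4(theta - 1)(theta + 1)(theta + 3), so f'(-6) = -420.
Gradient descent moves in the -f' direction, i.e. theta is increasing.
The nearest critical point in that direction is theta = -3, where f'' = 32 > 0 (a local minimum). The iterate converges there.

-3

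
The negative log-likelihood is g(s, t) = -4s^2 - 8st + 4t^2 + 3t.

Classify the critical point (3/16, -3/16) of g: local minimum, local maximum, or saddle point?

The Hessian of g is constant: H = [[-8, -8], [-8, 8]].
det(H) = (-8)·8 − (-8)² = -128.
Since det(H) < 0, H is indefinite and the critical point is a saddle point.

saddle point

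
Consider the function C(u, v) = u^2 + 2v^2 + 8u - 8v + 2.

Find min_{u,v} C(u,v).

-22

C(u,v) separates as P(u) + Q(v) + 2, so its minimum is min P + min Q + 2.
P'(u) = 2u + 8 vanishes at u ∈ {-4}; Q'(v) = 4v - 8 vanishes at v ∈ {2}.
Local minima of P (where P''>0): P(-4)=-16. Local minima of Q: Q(2)=-8.
So the global minimum of C is P(-4) + Q(2) + 2 = -16 − 8 + 2 = -22, attained at (-4, 2).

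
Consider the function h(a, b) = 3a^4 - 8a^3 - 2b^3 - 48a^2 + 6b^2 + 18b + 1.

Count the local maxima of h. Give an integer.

h separates as a function of a plus a function of b, so ∇h=0 decouples.
∂h/∂a = 12a(a - 4)(a + 2) = 0 at a ∈ {-2, 0, 4}; ∂h/∂b = -6(b - 3)(b + 1) = 0 at b ∈ {-1, 3}.
The Hessian is diagonal: diag(h_aa, h_bb). Second derivatives: h_aa(-2)=144, h_aa(0)=-96, h_aa(4)=288; h_bb(-1)=24, h_bb(3)=-24.
Local maxima occur where both diagonal entries negative: (0, 3). Count: 1.

1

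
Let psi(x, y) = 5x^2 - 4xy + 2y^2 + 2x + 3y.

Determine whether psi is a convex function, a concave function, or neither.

psi is quadratic, so its Hessian is the constant matrix H = [[10, -4], [-4, 4]].
det(H) = 24, tr(H) = 14.
det(H) > 0 and tr(H) > 0, so H is positive definite everywhere: convex.

convex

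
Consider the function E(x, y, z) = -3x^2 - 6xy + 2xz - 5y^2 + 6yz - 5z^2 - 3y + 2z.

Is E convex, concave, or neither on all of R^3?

concave

E is quadratic, so its Hessian is the constant matrix H = [[-6, -6, 2], [-6, -10, 6], [2, 6, -10]].
Leading principal minors: -6, 24, -128.
Signs alternate −, +, − ⇒ H ≺ 0 ⇒ concave.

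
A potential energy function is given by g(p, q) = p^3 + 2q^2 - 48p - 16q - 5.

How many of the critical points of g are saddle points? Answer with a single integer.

1

g separates as a function of p plus a function of q, so ∇g=0 decouples.
∂g/∂p = 3(p - 4)(p + 4) = 0 at p ∈ {-4, 4}; ∂g/∂q = 4(q - 4) = 0 at q ∈ {4}.
The Hessian is diagonal: diag(g_pp, g_qq). Second derivatives: g_pp(-4)=-24, g_pp(4)=24; g_qq(4)=4.
Saddle points occur where the two diagonal entries have opposite signs: (-4, 4). Count: 1.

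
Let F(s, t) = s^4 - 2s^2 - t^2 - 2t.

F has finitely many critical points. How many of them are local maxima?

1

F separates as a function of s plus a function of t, so ∇F=0 decouples.
∂F/∂s = 4s(s - 1)(s + 1) = 0 at s ∈ {-1, 0, 1}; ∂F/∂t = -2(t + 1) = 0 at t ∈ {-1}.
The Hessian is diagonal: diag(F_ss, F_tt). Second derivatives: F_ss(-1)=8, F_ss(0)=-4, F_ss(1)=8; F_tt(-1)=-2.
Local maxima occur where both diagonal entries negative: (0, -1). Count: 1.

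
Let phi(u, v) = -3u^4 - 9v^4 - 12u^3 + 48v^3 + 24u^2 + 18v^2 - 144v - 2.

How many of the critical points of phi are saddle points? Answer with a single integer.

phi separates as a function of u plus a function of v, so ∇phi=0 decouples.
∂phi/∂u = -12u(u - 1)(u + 4) = 0 at u ∈ {-4, 0, 1}; ∂phi/∂v = -36(v - 4)(v - 1)(v + 1) = 0 at v ∈ {-1, 1, 4}.
The Hessian is diagonal: diag(phi_uu, phi_vv). Second derivatives: phi_uu(-4)=-240, phi_uu(0)=48, phi_uu(1)=-60; phi_vv(-1)=-360, phi_vv(1)=216, phi_vv(4)=-540.
Saddle points occur where the two diagonal entries have opposite signs: (-4, 1), (0, -1), (0, 4), (1, 1). Count: 4.

4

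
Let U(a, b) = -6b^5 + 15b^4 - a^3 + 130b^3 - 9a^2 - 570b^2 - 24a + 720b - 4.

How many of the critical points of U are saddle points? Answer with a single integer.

4

U separates as a function of a plus a function of b, so ∇U=0 decouples.
∂U/∂a = -3(a + 2)(a + 4) = 0 at a ∈ {-4, -2}; ∂U/∂b = -30(b - 3)(b - 2)(b - 1)(b + 4) = 0 at b ∈ {-4, 1, 2, 3}.
The Hessian is diagonal: diag(U_aa, U_bb). Second derivatives: U_aa(-4)=6, U_aa(-2)=-6; U_bb(-4)=6300, U_bb(1)=-300, U_bb(2)=180, U_bb(3)=-420.
Saddle points occur where the two diagonal entries have opposite signs: (-4, 1), (-4, 3), (-2, -4), (-2, 2). Count: 4.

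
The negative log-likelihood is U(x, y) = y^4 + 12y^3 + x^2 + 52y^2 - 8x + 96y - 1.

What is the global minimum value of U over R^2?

U(x,y) separates as P(x) + Q(y) − 1, so its minimum is min P + min Q − 1.
P'(x) = 2x - 8 vanishes at x ∈ {4}; Q'(y) = 4(y + 2)(y + 3)(y + 4) vanishes at y ∈ {-4, -3, -2}.
Local minima of P (where P''>0): P(4)=-16. Local minima of Q: Q(-4)=-64, Q(-2)=-64.
So the global minimum of U is P(4) + Q(-4) − 1 = -16 − 64 − 1 = -81, attained at (4, -4).

-81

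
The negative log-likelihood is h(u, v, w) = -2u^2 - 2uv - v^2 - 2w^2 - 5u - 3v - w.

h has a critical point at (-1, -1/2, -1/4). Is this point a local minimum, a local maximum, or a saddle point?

The Hessian is constant: H = [[-4, -2, 0], [-2, -2, 0], [0, 0, -4]].
Leading principal minors: Δ₁ = -4, Δ₂ = 4, Δ₃ = -16.
The minors alternate sign starting negative (−, +, −), so H is negative definite: a local maximum.

local maximum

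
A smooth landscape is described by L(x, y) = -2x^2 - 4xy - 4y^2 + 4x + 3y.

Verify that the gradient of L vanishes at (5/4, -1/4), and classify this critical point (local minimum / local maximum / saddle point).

local maximum

∇L = (-4x - 4y + 4, -4x - 8y + 3); substituting (5/4, -1/4) gives ∇L = (0, 0), so (5/4, -1/4) is indeed a critical point.
The Hessian of L is constant: H = [[-4, -4], [-4, -8]].
det(H) = (-4)·(-8) − (-4)² = 16.
det(H) > 0 and tr(H) = -12 < 0, so H is negative definite and the point is a local maximum.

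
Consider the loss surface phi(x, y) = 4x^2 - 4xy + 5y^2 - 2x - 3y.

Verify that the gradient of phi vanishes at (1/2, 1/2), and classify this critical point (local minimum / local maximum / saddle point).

∇phi = (8x - 4y - 2, -4x + 10y - 3); substituting (1/2, 1/2) gives ∇phi = (0, 0), so (1/2, 1/2) is indeed a critical point.
The Hessian of phi is constant: H = [[8, -4], [-4, 10]].
det(H) = 8·10 − (-4)² = 64.
det(H) > 0 and tr(H) = 18 > 0, so H is positive definite and the point is a local minimum.

local minimum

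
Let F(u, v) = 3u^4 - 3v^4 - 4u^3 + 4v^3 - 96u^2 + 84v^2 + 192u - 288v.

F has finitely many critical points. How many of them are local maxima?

F separates as a function of u plus a function of v, so ∇F=0 decouples.
∂F/∂u = 12(u - 4)(u - 1)(u + 4) = 0 at u ∈ {-4, 1, 4}; ∂F/∂v = -12(v - 3)(v - 2)(v + 4) = 0 at v ∈ {-4, 2, 3}.
The Hessian is diagonal: diag(F_uu, F_vv). Second derivatives: F_uu(-4)=480, F_uu(1)=-180, F_uu(4)=288; F_vv(-4)=-504, F_vv(2)=72, F_vv(3)=-84.
Local maxima occur where both diagonal entries negative: (1, -4), (1, 3). Count: 2.

2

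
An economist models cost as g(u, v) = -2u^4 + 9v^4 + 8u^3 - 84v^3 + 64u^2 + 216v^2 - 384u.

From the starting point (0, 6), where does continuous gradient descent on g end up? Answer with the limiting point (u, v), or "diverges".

g is separable, so gradient descent decouples: u follows -∂g/∂u, v follows -∂g/∂v.
∂g/∂u = -8(u - 4)(u - 3)(u + 4); at u=0 this is -384, so u increases.
∂g/∂v = 36v(v - 4)(v - 3); at v=6 this is 1296, so v decreases.
u converges to its nearest critical value 3 (a local min of the u-part); v converges to 4. The iterate converges to (3, 4).

(3, 4)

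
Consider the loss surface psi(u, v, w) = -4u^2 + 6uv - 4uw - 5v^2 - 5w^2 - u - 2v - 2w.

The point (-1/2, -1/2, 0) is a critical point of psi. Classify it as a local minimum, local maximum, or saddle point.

local maximum

The Hessian is constant: H = [[-8, 6, -4], [6, -10, 0], [-4, 0, -10]].
Leading principal minors: Δ₁ = -8, Δ₂ = 44, Δ₃ = -280.
The minors alternate sign starting negative (−, +, −), so H is negative definite: a local maximum.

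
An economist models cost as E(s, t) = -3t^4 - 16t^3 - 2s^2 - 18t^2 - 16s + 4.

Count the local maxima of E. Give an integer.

E separates as a function of s plus a function of t, so ∇E=0 decouples.
∂E/∂s = -4(s + 4) = 0 at s ∈ {-4}; ∂E/∂t = -12t(t + 1)(t + 3) = 0 at t ∈ {-3, -1, 0}.
The Hessian is diagonal: diag(E_ss, E_tt). Second derivatives: E_ss(-4)=-4; E_tt(-3)=-72, E_tt(-1)=24, E_tt(0)=-36.
Local maxima occur where both diagonal entries negative: (-4, -3), (-4, 0). Count: 2.

2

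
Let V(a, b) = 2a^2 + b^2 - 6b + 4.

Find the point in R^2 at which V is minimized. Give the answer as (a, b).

V(a,b) separates as P(a) + Q(b) + 4, so its minimum is min P + min Q + 4.
P'(a) = 4a vanishes at a ∈ {0}; Q'(b) = 2b - 6 vanishes at b ∈ {3}.
Local minima of P (where P''>0): P(0)=0. Local minima of Q: Q(3)=-9.
So the global minimum of V is P(0) + Q(3) + 4 = 0 − 9 + 4 = -5, attained at (0, 3).

(0, 3)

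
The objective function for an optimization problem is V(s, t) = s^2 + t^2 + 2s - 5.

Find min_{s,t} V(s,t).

V(s,t) separates as P(s) + Q(t) − 5, so its minimum is min P + min Q − 5.
P'(s) = 2s + 2 vanishes at s ∈ {-1}; Q'(t) = 2t vanishes at t ∈ {0}.
Local minima of P (where P''>0): P(-1)=-1. Local minima of Q: Q(0)=0.
So the global minimum of V is P(-1) + Q(0) − 5 = -1 + 0 − 5 = -6, attained at (-1, 0).

-6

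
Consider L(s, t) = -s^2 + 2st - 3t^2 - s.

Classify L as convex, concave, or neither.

L is quadratic, so its Hessian is the constant matrix H = [[-2, 2], [2, -6]].
det(H) = 8, tr(H) = -8.
det(H) > 0 and tr(H) < 0, so H is negative definite everywhere: concave.

concave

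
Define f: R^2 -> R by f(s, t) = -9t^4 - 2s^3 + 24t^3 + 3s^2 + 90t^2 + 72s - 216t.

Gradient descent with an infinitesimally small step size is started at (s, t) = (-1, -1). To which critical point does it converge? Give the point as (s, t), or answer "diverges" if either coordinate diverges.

(-3, 1)

f is separable, so gradient descent decouples: s follows -∂f/∂s, t follows -∂f/∂t.
∂f/∂s = -6(s - 4)(s + 3); at s=-1 this is 60, so s decreases.
∂f/∂t = -36(t - 3)(t - 1)(t + 2); at t=-1 this is -288, so t increases.
s converges to its nearest critical value -3 (a local min of the s-part); t converges to 1. The iterate converges to (-3, 1).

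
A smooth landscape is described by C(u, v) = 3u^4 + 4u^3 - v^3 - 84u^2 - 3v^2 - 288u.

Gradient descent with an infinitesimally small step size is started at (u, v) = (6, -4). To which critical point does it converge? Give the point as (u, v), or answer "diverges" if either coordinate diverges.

C is separable, so gradient descent decouples: u follows -∂C/∂u, v follows -∂C/∂v.
∂C/∂u = 12(u - 4)(u + 2)(u + 3); at u=6 this is 1728, so u decreases.
∂C/∂v = -3v(v + 2); at v=-4 this is -24, so v increases.
u converges to its nearest critical value 4 (a local min of the u-part); v converges to -2. The iterate converges to (4, -2).

(4, -2)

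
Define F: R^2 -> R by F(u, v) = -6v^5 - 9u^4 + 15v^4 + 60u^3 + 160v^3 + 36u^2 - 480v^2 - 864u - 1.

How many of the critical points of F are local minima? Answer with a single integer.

F separates as a function of u plus a function of v, so ∇F=0 decouples.
∂F/∂u = -36(u - 4)(u - 3)(u + 2) = 0 at u ∈ {-2, 3, 4}; ∂F/∂v = -30v(v - 4)(v - 2)(v + 4) = 0 at v ∈ {-4, 0, 2, 4}.
The Hessian is diagonal: diag(F_uu, F_vv). Second derivatives: F_uu(-2)=-1080, F_uu(3)=180, F_uu(4)=-216; F_vv(-4)=5760, F_vv(0)=-960, F_vv(2)=720, F_vv(4)=-1920.
Local minima occur where both diagonal entries positive: (3, -4), (3, 2). Count: 2.

2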